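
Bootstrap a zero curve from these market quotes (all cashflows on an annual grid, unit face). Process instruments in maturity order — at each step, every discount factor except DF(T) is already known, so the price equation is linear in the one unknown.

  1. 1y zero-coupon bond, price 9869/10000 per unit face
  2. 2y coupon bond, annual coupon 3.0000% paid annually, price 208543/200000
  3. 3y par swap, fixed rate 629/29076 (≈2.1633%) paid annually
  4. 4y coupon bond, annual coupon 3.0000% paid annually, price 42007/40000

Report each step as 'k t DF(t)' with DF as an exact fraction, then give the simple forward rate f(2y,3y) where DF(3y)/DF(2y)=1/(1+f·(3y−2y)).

1 1 9869/10000
2 2 2459/2500
3 3 9371/10000
4 4 9349/10000
f(2y,3y) = ((2459/2500)/(9371/10000) − 1)/(1) = 465/9371 ≈ 4.9621%

step 1 [1y] zero: DF = P = 9869/10000 ≈ 0.986900
step 2 [2y] bond c/1=3/100: DF=(208543/200000 − 3/100·(0.986900))/(1+3/100) = 2459/2500 ≈ 0.983600
step 3 [3y] swap r/1=629/29076: DF=(1 − 629/29076·(0.986900+0.983600))/(1+629/29076) = 9371/10000 ≈ 0.937100
step 4 [4y] bond c/1=3/100: DF=(42007/40000 − 3/100·(0.986900+0.983600+0.937100))/(1+3/100) = 9349/10000 ≈ 0.934900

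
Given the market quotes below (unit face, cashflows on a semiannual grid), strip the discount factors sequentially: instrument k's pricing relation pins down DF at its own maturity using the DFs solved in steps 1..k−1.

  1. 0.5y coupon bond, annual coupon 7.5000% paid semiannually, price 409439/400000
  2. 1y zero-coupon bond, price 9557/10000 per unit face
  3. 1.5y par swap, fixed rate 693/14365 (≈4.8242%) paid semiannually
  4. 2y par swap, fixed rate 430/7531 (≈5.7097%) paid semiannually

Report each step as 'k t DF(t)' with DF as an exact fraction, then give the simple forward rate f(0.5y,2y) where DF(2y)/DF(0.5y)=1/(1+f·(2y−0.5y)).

step 1 [0.5y] bond c/2=3/80: DF=(409439/400000 − 3/80·(0))/(1+3/80) = 4933/5000 ≈ 0.986600
step 2 [1y] zero: DF = P = 9557/10000 ≈ 0.955700
step 3 [1.5y] swap r/2=693/28730: DF=(1 − 693/28730·(0.986600+0.955700))/(1+693/28730) = 9307/10000 ≈ 0.930700
step 4 [2y] swap r/2=215/7531: DF=(1 − 215/7531·(0.986600+0.955700+0.930700))/(1+215/7531) = 357/400 ≈ 0.892500

1 1/2 4933/5000
2 1 9557/10000
3 3/2 9307/10000
4 2 357/400
f(0.5y,2y) = ((4933/5000)/(357/400) − 1)/(3/2) = 1882/26775 ≈ 7.0289%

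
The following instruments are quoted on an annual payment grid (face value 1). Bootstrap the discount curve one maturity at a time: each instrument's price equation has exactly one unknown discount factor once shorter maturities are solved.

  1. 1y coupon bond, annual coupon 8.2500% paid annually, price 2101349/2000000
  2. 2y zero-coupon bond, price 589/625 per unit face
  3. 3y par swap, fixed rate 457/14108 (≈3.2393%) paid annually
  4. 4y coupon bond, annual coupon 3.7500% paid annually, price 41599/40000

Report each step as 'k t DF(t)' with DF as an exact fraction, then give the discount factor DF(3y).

step 1 [1y] bond c/1=33/400: DF=(2101349/2000000 − 33/400·(0))/(1+33/400) = 4853/5000 ≈ 0.970600
step 2 [2y] zero: DF = P = 589/625 ≈ 0.942400
step 3 [3y] swap r/1=457/14108: DF=(1 − 457/14108·(0.970600+0.942400))/(1+457/14108) = 4543/5000 ≈ 0.908600
step 4 [4y] bond c/1=3/80: DF=(41599/40000 − 3/80·(0.970600+0.942400+0.908600))/(1+3/80) = 2251/2500 ≈ 0.900400

1 1 4853/5000
2 2 589/625
3 3 4543/5000
4 4 2251/2500
DF(3y) = 4543/5000 ≈ 0.908600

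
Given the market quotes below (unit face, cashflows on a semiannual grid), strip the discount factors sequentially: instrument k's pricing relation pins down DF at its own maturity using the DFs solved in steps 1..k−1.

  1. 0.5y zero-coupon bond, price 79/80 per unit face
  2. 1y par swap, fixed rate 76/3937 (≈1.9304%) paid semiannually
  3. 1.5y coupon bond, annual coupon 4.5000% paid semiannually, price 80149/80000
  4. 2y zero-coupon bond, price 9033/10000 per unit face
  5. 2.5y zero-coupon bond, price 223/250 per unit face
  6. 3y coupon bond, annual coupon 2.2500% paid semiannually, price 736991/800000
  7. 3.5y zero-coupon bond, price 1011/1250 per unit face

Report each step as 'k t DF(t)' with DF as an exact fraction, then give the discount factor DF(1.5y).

1 1/2 79/80
2 1 981/1000
3 3/2 1873/2000
4 2 9033/10000
5 5/2 223/250
6 3 8587/10000
7 7/2 1011/1250
DF(1.5y) = 1873/2000 ≈ 0.936500

step 1 [0.5y] zero: DF = P = 79/80 ≈ 0.987500
step 2 [1y] swap r/2=38/3937: DF=(1 − 38/3937·(0.987500))/(1+38/3937) = 981/1000 ≈ 0.981000
step 3 [1.5y] bond c/2=9/400: DF=(80149/80000 − 9/400·(0.987500+0.981000))/(1+9/400) = 1873/2000 ≈ 0.936500
step 4 [2y] zero: DF = P = 9033/10000 ≈ 0.903300
step 5 [2.5y] zero: DF = P = 223/250 ≈ 0.892000
step 6 [3y] bond c/2=9/800: DF=(736991/800000 − 9/800·(0.987500+0.981000+0.936500+0.903300+0.892000))/(1+9/800) = 8587/10000 ≈ 0.858700
step 7 [3.5y] zero: DF = P = 1011/1250 ≈ 0.808800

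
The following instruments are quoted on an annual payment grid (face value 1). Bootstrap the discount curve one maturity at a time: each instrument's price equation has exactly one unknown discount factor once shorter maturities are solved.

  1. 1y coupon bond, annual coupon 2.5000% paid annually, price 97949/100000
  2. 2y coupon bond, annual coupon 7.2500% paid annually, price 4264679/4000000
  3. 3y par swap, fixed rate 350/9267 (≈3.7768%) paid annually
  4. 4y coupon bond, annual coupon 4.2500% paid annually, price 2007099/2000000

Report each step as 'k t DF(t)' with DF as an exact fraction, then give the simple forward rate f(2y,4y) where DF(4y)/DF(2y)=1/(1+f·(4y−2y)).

step 1 [1y] bond c/1=1/40: DF=(97949/100000 − 1/40·(0))/(1+1/40) = 2389/2500 ≈ 0.955600
step 2 [2y] bond c/1=29/400: DF=(4264679/4000000 − 29/400·(0.955600))/(1+29/400) = 1859/2000 ≈ 0.929500
step 3 [3y] swap r/1=350/9267: DF=(1 − 350/9267·(0.955600+0.929500))/(1+350/9267) = 179/200 ≈ 0.895000
step 4 [4y] bond c/1=17/400: DF=(2007099/2000000 − 17/400·(0.955600+0.929500+0.895000))/(1+17/400) = 8493/10000 ≈ 0.849300

1 1 2389/2500
2 2 1859/2000
3 3 179/200
4 4 8493/10000
f(2y,4y) = ((1859/2000)/(8493/10000) − 1)/(2) = 401/8493 ≈ 4.7215%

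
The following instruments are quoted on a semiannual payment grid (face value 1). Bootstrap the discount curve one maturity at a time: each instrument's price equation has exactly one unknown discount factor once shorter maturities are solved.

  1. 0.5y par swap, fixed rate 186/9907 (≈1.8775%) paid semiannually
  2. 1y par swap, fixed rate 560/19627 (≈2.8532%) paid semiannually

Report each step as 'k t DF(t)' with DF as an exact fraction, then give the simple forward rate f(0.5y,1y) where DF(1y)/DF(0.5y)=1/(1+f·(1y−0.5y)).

1 1/2 9907/10000
2 1 243/250
f(0.5y,1y) = ((9907/10000)/(243/250) − 1)/(1/2) = 187/4860 ≈ 3.8477%

step 1 [0.5y] swap r/2=93/9907: DF=(1 − 93/9907·(0))/(1+93/9907) = 9907/10000 ≈ 0.990700
step 2 [1y] swap r/2=280/19627: DF=(1 − 280/19627·(0.990700))/(1+280/19627) = 243/250 ≈ 0.972000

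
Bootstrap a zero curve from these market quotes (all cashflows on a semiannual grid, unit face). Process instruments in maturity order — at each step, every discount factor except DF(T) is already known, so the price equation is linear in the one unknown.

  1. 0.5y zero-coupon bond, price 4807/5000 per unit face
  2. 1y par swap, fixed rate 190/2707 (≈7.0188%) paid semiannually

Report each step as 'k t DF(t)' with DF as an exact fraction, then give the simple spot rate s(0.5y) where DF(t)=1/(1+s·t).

step 1 [0.5y] zero: DF = P = 4807/5000 ≈ 0.961400
step 2 [1y] swap r/2=95/2707: DF=(1 − 95/2707·(0.961400))/(1+95/2707) = 1867/2000 ≈ 0.933500

1 1/2 4807/5000
2 1 1867/2000
s(0.5y) = (1/(4807/5000) − 1)/(1/2) = 386/4807 ≈ 8.0300%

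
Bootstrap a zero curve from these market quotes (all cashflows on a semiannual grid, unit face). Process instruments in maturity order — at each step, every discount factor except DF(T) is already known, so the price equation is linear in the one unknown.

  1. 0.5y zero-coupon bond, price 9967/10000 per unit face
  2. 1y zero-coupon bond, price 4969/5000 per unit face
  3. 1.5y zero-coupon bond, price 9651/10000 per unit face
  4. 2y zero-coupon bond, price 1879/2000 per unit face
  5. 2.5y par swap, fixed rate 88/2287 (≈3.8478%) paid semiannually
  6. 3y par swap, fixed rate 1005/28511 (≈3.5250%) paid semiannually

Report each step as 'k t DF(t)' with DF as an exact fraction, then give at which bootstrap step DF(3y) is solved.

1 1/2 9967/10000
2 1 4969/5000
3 3/2 9651/10000
4 2 1879/2000
5 5/2 2269/2500
6 3 1799/2000
DF(3y) is solved at step 6

step 1 [0.5y] zero: DF = P = 9967/10000 ≈ 0.996700
step 2 [1y] zero: DF = P = 4969/5000 ≈ 0.993800
step 3 [1.5y] zero: DF = P = 9651/10000 ≈ 0.965100
step 4 [2y] zero: DF = P = 1879/2000 ≈ 0.939500
step 5 [2.5y] swap r/2=44/2287: DF=(1 − 44/2287·(0.996700+0.993800+0.965100+0.939500))/(1+44/2287) = 2269/2500 ≈ 0.907600
step 6 [3y] swap r/2=1005/57022: DF=(1 − 1005/57022·(0.996700+0.993800+0.965100+0.939500+0.907600))/(1+1005/57022) = 1799/2000 ≈ 0.899500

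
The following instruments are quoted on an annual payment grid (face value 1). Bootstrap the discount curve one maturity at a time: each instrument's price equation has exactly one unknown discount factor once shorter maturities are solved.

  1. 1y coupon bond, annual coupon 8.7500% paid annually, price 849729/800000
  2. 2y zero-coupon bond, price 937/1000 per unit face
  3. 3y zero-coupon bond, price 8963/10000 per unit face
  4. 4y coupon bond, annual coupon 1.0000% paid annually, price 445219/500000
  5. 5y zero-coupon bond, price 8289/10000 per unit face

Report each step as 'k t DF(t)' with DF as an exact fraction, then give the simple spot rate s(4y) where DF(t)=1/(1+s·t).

1 1 9767/10000
2 2 937/1000
3 3 8963/10000
4 4 4269/5000
5 5 8289/10000
s(4y) = (1/(4269/5000) − 1)/(4) = 731/17076 ≈ 4.2809%

step 1 [1y] bond c/1=7/80: DF=(849729/800000 − 7/80·(0))/(1+7/80) = 9767/10000 ≈ 0.976700
step 2 [2y] zero: DF = P = 937/1000 ≈ 0.937000
step 3 [3y] zero: DF = P = 8963/10000 ≈ 0.896300
step 4 [4y] bond c/1=1/100: DF=(445219/500000 − 1/100·(0.976700+0.937000+0.896300))/(1+1/100) = 4269/5000 ≈ 0.853800
step 5 [5y] zero: DF = P = 8289/10000 ≈ 0.828900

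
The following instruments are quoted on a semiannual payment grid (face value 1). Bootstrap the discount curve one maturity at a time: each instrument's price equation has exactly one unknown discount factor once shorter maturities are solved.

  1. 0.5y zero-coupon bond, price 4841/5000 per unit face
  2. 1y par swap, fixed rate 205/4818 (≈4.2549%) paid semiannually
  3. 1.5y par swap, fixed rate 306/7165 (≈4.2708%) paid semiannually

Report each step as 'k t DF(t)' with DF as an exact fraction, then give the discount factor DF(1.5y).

1 1/2 4841/5000
2 1 959/1000
3 3/2 2347/2500
DF(1.5y) = 2347/2500 ≈ 0.938800

step 1 [0.5y] zero: DF = P = 4841/5000 ≈ 0.968200
step 2 [1y] swap r/2=205/9636: DF=(1 − 205/9636·(0.968200))/(1+205/9636) = 959/1000 ≈ 0.959000
step 3 [1.5y] swap r/2=153/7165: DF=(1 − 153/7165·(0.968200+0.959000))/(1+153/7165) = 2347/2500 ≈ 0.938800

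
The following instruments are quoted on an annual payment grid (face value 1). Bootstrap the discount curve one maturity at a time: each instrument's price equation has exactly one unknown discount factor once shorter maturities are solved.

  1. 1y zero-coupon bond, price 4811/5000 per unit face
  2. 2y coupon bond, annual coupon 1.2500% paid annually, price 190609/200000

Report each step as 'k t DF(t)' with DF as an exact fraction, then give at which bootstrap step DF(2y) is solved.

1 1 4811/5000
2 2 4647/5000
DF(2y) is solved at step 2

step 1 [1y] zero: DF = P = 4811/5000 ≈ 0.962200
step 2 [2y] bond c/1=1/80: DF=(190609/200000 − 1/80·(0.962200))/(1+1/80) = 4647/5000 ≈ 0.929400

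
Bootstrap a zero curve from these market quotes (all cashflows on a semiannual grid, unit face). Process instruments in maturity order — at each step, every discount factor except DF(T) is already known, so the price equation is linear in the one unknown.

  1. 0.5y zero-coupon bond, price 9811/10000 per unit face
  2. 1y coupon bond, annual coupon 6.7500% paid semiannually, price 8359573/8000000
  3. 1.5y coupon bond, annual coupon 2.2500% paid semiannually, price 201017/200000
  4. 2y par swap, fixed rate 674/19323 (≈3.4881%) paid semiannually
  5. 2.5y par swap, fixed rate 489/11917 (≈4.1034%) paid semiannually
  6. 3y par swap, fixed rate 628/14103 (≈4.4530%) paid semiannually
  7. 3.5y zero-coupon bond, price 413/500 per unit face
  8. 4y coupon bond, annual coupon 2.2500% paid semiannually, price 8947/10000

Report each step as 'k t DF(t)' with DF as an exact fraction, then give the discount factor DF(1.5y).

step 1 [0.5y] zero: DF = P = 9811/10000 ≈ 0.981100
step 2 [1y] bond c/2=27/800: DF=(8359573/8000000 − 27/800·(0.981100))/(1+27/800) = 2447/2500 ≈ 0.978800
step 3 [1.5y] bond c/2=9/800: DF=(201017/200000 − 9/800·(0.981100+0.978800))/(1+9/800) = 9721/10000 ≈ 0.972100
step 4 [2y] swap r/2=337/19323: DF=(1 − 337/19323·(0.981100+0.978800+0.972100))/(1+337/19323) = 4663/5000 ≈ 0.932600
step 5 [2.5y] swap r/2=489/23834: DF=(1 − 489/23834·(0.981100+0.978800+0.972100+0.932600))/(1+489/23834) = 4511/5000 ≈ 0.902200
step 6 [3y] swap r/2=314/14103: DF=(1 − 314/14103·(0.981100+0.978800+0.972100+0.932600+0.902200))/(1+314/14103) = 1093/1250 ≈ 0.874400
step 7 [3.5y] zero: DF = P = 413/500 ≈ 0.826000
step 8 [4y] bond c/2=9/800: DF=(8947/10000 − 9/800·(0.981100+0.978800+0.972100+0.932600+0.902200+0.874400+0.826000))/(1+9/800) = 508/625 ≈ 0.812800

1 1/2 9811/10000
2 1 2447/2500
3 3/2 9721/10000
4 2 4663/5000
5 5/2 4511/5000
6 3 1093/1250
7 7/2 413/500
8 4 508/625
DF(1.5y) = 9721/10000 ≈ 0.972100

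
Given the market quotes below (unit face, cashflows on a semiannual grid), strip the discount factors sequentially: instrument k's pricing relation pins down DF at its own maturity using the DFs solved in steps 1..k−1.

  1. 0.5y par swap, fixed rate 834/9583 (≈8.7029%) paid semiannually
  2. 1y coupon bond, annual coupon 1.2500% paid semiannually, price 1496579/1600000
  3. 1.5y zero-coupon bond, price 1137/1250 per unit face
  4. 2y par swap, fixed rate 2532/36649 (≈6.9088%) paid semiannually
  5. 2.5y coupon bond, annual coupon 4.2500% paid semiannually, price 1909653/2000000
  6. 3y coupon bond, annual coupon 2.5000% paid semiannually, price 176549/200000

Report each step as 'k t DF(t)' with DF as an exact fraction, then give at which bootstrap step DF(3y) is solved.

1 1/2 9583/10000
2 1 2309/2500
3 3/2 1137/1250
4 2 4367/5000
5 5/2 8587/10000
6 3 102/125
DF(3y) is solved at step 6

step 1 [0.5y] swap r/2=417/9583: DF=(1 − 417/9583·(0))/(1+417/9583) = 9583/10000 ≈ 0.958300
step 2 [1y] bond c/2=1/160: DF=(1496579/1600000 − 1/160·(0.958300))/(1+1/160) = 2309/2500 ≈ 0.923600
step 3 [1.5y] zero: DF = P = 1137/1250 ≈ 0.909600
step 4 [2y] swap r/2=1266/36649: DF=(1 − 1266/36649·(0.958300+0.923600+0.909600))/(1+1266/36649) = 4367/5000 ≈ 0.873400
step 5 [2.5y] bond c/2=17/800: DF=(1909653/2000000 − 17/800·(0.958300+0.923600+0.909600+0.873400))/(1+17/800) = 8587/10000 ≈ 0.858700
step 6 [3y] bond c/2=1/80: DF=(176549/200000 − 1/80·(0.958300+0.923600+0.909600+0.873400+0.858700))/(1+1/80) = 102/125 ≈ 0.816000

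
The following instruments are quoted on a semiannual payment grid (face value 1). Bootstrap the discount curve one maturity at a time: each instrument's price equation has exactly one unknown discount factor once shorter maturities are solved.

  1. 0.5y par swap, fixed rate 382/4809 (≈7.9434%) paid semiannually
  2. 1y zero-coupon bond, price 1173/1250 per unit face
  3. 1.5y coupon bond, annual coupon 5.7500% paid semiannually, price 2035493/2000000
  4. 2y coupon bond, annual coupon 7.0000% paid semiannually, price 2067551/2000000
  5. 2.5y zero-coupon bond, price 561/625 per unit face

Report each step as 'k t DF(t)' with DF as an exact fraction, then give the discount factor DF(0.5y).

1 1/2 4809/5000
2 1 1173/1250
3 3/2 4681/5000
4 2 9029/10000
5 5/2 561/625
DF(0.5y) = 4809/5000 ≈ 0.961800

step 1 [0.5y] swap r/2=191/4809: DF=(1 − 191/4809·(0))/(1+191/4809) = 4809/5000 ≈ 0.961800
step 2 [1y] zero: DF = P = 1173/1250 ≈ 0.938400
step 3 [1.5y] bond c/2=23/800: DF=(2035493/2000000 − 23/800·(0.961800+0.938400))/(1+23/800) = 4681/5000 ≈ 0.936200
step 4 [2y] bond c/2=7/200: DF=(2067551/2000000 − 7/200·(0.961800+0.938400+0.936200))/(1+7/200) = 9029/10000 ≈ 0.902900
step 5 [2.5y] zero: DF = P = 561/625 ≈ 0.897600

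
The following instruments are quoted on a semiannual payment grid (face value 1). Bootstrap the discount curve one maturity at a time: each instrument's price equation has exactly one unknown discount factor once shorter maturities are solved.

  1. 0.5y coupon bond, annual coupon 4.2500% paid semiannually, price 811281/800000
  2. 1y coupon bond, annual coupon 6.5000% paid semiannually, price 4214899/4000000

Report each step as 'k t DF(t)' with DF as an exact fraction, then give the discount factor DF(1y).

step 1 [0.5y] bond c/2=17/800: DF=(811281/800000 − 17/800·(0))/(1+17/800) = 993/1000 ≈ 0.993000
step 2 [1y] bond c/2=13/400: DF=(4214899/4000000 − 13/400·(0.993000))/(1+13/400) = 9893/10000 ≈ 0.989300

1 1/2 993/1000
2 1 9893/10000
DF(1y) = 9893/10000 ≈ 0.989300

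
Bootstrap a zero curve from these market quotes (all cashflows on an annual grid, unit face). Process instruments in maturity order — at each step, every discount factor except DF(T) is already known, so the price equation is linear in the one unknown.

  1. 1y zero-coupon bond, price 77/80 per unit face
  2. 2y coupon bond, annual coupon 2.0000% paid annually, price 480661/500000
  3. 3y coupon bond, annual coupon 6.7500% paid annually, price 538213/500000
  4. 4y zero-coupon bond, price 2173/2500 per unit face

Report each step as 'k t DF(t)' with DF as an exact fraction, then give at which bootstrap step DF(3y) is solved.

1 1 77/80
2 2 2309/2500
3 3 8891/10000
4 4 2173/2500
DF(3y) is solved at step 3

step 1 [1y] zero: DF = P = 77/80 ≈ 0.962500
step 2 [2y] bond c/1=1/50: DF=(480661/500000 − 1/50·(0.962500))/(1+1/50) = 2309/2500 ≈ 0.923600
step 3 [3y] bond c/1=27/400: DF=(538213/500000 − 27/400·(0.962500+0.923600))/(1+27/400) = 8891/10000 ≈ 0.889100
step 4 [4y] zero: DF = P = 2173/2500 ≈ 0.869200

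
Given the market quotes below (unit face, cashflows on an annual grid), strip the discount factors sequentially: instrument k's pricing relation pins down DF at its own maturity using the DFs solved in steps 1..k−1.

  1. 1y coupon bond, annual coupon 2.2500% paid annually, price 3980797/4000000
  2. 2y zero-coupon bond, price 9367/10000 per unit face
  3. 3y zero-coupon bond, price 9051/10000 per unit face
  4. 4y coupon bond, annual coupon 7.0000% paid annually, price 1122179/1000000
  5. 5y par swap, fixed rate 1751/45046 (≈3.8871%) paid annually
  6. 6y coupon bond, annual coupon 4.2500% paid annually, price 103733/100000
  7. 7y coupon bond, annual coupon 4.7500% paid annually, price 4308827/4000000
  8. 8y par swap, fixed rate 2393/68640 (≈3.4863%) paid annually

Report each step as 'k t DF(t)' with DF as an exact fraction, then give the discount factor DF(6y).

step 1 [1y] bond c/1=9/400: DF=(3980797/4000000 − 9/400·(0))/(1+9/400) = 9733/10000 ≈ 0.973300
step 2 [2y] zero: DF = P = 9367/10000 ≈ 0.936700
step 3 [3y] zero: DF = P = 9051/10000 ≈ 0.905100
step 4 [4y] bond c/1=7/100: DF=(1122179/1000000 − 7/100·(0.973300+0.936700+0.905100))/(1+7/100) = 4323/5000 ≈ 0.864600
step 5 [5y] swap r/1=1751/45046: DF=(1 − 1751/45046·(0.973300+0.936700+0.905100+0.864600))/(1+1751/45046) = 8249/10000 ≈ 0.824900
step 6 [6y] bond c/1=17/400: DF=(103733/100000 − 17/400·(0.973300+0.936700+0.905100+0.864600+0.824900))/(1+17/400) = 4057/5000 ≈ 0.811400
step 7 [7y] bond c/1=19/400: DF=(4308827/4000000 − 19/400·(0.973300+0.936700+0.905100+0.864600+0.824900+0.811400))/(1+19/400) = 7873/10000 ≈ 0.787300
step 8 [8y] swap r/1=2393/68640: DF=(1 − 2393/68640·(0.973300+0.936700+0.905100+0.864600+0.824900+0.811400+0.787300))/(1+2393/68640) = 7607/10000 ≈ 0.760700

1 1 9733/10000
2 2 9367/10000
3 3 9051/10000
4 4 4323/5000
5 5 8249/10000
6 6 4057/5000
7 7 7873/10000
8 8 7607/10000
DF(6y) = 4057/5000 ≈ 0.811400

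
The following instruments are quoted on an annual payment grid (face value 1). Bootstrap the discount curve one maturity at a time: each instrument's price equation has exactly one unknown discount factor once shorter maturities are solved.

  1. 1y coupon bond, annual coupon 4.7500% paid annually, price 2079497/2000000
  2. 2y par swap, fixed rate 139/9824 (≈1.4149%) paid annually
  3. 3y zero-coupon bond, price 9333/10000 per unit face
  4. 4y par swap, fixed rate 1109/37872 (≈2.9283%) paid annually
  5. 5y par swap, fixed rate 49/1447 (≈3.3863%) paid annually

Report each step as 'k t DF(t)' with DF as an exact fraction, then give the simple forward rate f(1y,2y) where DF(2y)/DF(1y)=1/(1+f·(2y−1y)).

step 1 [1y] bond c/1=19/400: DF=(2079497/2000000 − 19/400·(0))/(1+19/400) = 4963/5000 ≈ 0.992600
step 2 [2y] swap r/1=139/9824: DF=(1 − 139/9824·(0.992600))/(1+139/9824) = 4861/5000 ≈ 0.972200
step 3 [3y] zero: DF = P = 9333/10000 ≈ 0.933300
step 4 [4y] swap r/1=1109/37872: DF=(1 − 1109/37872·(0.992600+0.972200+0.933300))/(1+1109/37872) = 8891/10000 ≈ 0.889100
step 5 [5y] swap r/1=49/1447: DF=(1 − 49/1447·(0.992600+0.972200+0.933300+0.889100))/(1+49/1447) = 527/625 ≈ 0.843200

1 1 4963/5000
2 2 4861/5000
3 3 9333/10000
4 4 8891/10000
5 5 527/625
f(1y,2y) = ((4963/5000)/(4861/5000) − 1)/(1) = 102/4861 ≈ 2.0983%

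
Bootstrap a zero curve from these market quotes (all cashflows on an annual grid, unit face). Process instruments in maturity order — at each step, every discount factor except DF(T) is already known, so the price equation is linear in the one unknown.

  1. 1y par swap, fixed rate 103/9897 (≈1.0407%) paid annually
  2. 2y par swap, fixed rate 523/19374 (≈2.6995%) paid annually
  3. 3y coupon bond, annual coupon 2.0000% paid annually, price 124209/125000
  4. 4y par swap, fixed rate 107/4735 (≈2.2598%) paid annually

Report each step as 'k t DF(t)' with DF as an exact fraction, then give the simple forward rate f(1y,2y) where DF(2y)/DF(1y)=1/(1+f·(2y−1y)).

1 1 9897/10000
2 2 9477/10000
3 3 4681/5000
4 4 1143/1250
f(1y,2y) = ((9897/10000)/(9477/10000) − 1)/(1) = 140/3159 ≈ 4.4318%

step 1 [1y] swap r/1=103/9897: DF=(1 − 103/9897·(0))/(1+103/9897) = 9897/10000 ≈ 0.989700
step 2 [2y] swap r/1=523/19374: DF=(1 − 523/19374·(0.989700))/(1+523/19374) = 9477/10000 ≈ 0.947700
step 3 [3y] bond c/1=1/50: DF=(124209/125000 − 1/50·(0.989700+0.947700))/(1+1/50) = 4681/5000 ≈ 0.936200
step 4 [4y] swap r/1=107/4735: DF=(1 − 107/4735·(0.989700+0.947700+0.936200))/(1+107/4735) = 1143/1250 ≈ 0.914400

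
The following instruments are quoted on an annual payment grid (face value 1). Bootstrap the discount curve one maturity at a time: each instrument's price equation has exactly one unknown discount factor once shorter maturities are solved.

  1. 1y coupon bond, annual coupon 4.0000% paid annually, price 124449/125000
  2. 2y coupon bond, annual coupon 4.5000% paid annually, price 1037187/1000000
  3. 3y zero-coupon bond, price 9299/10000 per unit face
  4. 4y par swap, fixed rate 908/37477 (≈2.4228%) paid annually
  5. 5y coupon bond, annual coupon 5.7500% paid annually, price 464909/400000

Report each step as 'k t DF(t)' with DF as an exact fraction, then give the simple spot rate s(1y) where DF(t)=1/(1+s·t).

step 1 [1y] bond c/1=1/25: DF=(124449/125000 − 1/25·(0))/(1+1/25) = 9573/10000 ≈ 0.957300
step 2 [2y] bond c/1=9/200: DF=(1037187/1000000 − 9/200·(0.957300))/(1+9/200) = 9513/10000 ≈ 0.951300
step 3 [3y] zero: DF = P = 9299/10000 ≈ 0.929900
step 4 [4y] swap r/1=908/37477: DF=(1 − 908/37477·(0.957300+0.951300+0.929900))/(1+908/37477) = 2273/2500 ≈ 0.909200
step 5 [5y] bond c/1=23/400: DF=(464909/400000 − 23/400·(0.957300+0.951300+0.929900+0.909200))/(1+23/400) = 8953/10000 ≈ 0.895300

1 1 9573/10000
2 2 9513/10000
3 3 9299/10000
4 4 2273/2500
5 5 8953/10000
s(1y) = (1/(9573/10000) − 1)/(1) = 427/9573 ≈ 4.4605%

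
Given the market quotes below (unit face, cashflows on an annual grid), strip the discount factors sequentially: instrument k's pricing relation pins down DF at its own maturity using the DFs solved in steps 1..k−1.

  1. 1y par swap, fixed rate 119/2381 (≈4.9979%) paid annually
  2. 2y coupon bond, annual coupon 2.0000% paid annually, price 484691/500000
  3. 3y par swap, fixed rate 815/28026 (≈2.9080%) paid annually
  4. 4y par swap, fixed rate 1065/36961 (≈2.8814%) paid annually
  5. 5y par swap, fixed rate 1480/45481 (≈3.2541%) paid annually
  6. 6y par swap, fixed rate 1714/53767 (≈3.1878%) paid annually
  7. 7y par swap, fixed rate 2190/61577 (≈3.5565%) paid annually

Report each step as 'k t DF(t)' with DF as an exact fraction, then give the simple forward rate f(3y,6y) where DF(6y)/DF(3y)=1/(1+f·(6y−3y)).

step 1 [1y] swap r/1=119/2381: DF=(1 − 119/2381·(0))/(1+119/2381) = 2381/2500 ≈ 0.952400
step 2 [2y] bond c/1=1/50: DF=(484691/500000 − 1/50·(0.952400))/(1+1/50) = 9317/10000 ≈ 0.931700
step 3 [3y] swap r/1=815/28026: DF=(1 − 815/28026·(0.952400+0.931700))/(1+815/28026) = 1837/2000 ≈ 0.918500
step 4 [4y] swap r/1=1065/36961: DF=(1 − 1065/36961·(0.952400+0.931700+0.918500))/(1+1065/36961) = 1787/2000 ≈ 0.893500
step 5 [5y] swap r/1=1480/45481: DF=(1 − 1480/45481·(0.952400+0.931700+0.918500+0.893500))/(1+1480/45481) = 213/250 ≈ 0.852000
step 6 [6y] swap r/1=1714/53767: DF=(1 − 1714/53767·(0.952400+0.931700+0.918500+0.893500+0.852000))/(1+1714/53767) = 4143/5000 ≈ 0.828600
step 7 [7y] swap r/1=2190/61577: DF=(1 − 2190/61577·(0.952400+0.931700+0.918500+0.893500+0.852000+0.828600))/(1+2190/61577) = 781/1000 ≈ 0.781000

1 1 2381/2500
2 2 9317/10000
3 3 1837/2000
4 4 1787/2000
5 5 213/250
6 6 4143/5000
7 7 781/1000
f(3y,6y) = ((1837/2000)/(4143/5000) − 1)/(3) = 899/24858 ≈ 3.6165%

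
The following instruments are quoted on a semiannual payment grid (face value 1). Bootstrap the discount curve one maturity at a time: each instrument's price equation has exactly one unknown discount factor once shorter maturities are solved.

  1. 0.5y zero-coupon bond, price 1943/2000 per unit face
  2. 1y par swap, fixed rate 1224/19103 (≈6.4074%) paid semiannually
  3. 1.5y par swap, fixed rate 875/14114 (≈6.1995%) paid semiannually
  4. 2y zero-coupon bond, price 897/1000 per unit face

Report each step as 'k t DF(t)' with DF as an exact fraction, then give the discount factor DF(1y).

step 1 [0.5y] zero: DF = P = 1943/2000 ≈ 0.971500
step 2 [1y] swap r/2=612/19103: DF=(1 − 612/19103·(0.971500))/(1+612/19103) = 2347/2500 ≈ 0.938800
step 3 [1.5y] swap r/2=875/28228: DF=(1 − 875/28228·(0.971500+0.938800))/(1+875/28228) = 73/80 ≈ 0.912500
step 4 [2y] zero: DF = P = 897/1000 ≈ 0.897000

1 1/2 1943/2000
2 1 2347/2500
3 3/2 73/80
4 2 897/1000
DF(1y) = 2347/2500 ≈ 0.938800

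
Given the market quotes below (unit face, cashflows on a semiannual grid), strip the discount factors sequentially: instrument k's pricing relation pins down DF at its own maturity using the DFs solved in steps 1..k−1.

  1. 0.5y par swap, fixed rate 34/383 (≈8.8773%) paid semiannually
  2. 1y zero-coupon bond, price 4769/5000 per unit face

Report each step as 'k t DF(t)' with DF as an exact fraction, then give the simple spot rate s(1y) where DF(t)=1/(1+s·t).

step 1 [0.5y] swap r/2=17/383: DF=(1 − 17/383·(0))/(1+17/383) = 383/400 ≈ 0.957500
step 2 [1y] zero: DF = P = 4769/5000 ≈ 0.953800

1 1/2 383/400
2 1 4769/5000
s(1y) = (1/(4769/5000) − 1)/(1) = 231/4769 ≈ 4.8438%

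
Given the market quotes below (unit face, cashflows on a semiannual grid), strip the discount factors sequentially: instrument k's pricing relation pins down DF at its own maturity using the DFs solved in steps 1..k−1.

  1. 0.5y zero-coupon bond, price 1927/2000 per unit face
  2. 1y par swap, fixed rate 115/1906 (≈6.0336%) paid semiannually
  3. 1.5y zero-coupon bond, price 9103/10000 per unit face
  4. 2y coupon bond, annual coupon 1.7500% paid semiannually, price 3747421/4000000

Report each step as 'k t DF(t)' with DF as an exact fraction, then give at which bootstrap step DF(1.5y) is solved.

step 1 [0.5y] zero: DF = P = 1927/2000 ≈ 0.963500
step 2 [1y] swap r/2=115/3812: DF=(1 − 115/3812·(0.963500))/(1+115/3812) = 377/400 ≈ 0.942500
step 3 [1.5y] zero: DF = P = 9103/10000 ≈ 0.910300
step 4 [2y] bond c/2=7/800: DF=(3747421/4000000 − 7/800·(0.963500+0.942500+0.910300))/(1+7/800) = 9043/10000 ≈ 0.904300

1 1/2 1927/2000
2 1 377/400
3 3/2 9103/10000
4 2 9043/10000
DF(1.5y) is solved at step 3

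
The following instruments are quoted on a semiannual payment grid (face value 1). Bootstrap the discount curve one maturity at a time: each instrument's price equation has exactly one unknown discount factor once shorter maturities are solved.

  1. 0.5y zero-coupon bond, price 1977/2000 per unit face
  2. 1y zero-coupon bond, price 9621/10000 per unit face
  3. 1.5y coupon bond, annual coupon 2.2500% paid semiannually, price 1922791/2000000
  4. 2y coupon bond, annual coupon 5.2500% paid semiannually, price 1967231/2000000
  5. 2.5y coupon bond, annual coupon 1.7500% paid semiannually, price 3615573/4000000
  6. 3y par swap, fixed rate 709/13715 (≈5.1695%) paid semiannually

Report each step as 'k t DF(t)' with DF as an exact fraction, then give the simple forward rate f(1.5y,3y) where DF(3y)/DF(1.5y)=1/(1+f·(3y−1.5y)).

1 1/2 1977/2000
2 1 9621/10000
3 3/2 929/1000
4 2 553/625
5 5/2 4317/5000
6 3 4291/5000
f(1.5y,3y) = ((929/1000)/(4291/5000) − 1)/(3/2) = 236/4291 ≈ 5.4999%

step 1 [0.5y] zero: DF = P = 1977/2000 ≈ 0.988500
step 2 [1y] zero: DF = P = 9621/10000 ≈ 0.962100
step 3 [1.5y] bond c/2=9/800: DF=(1922791/2000000 − 9/800·(0.988500+0.962100))/(1+9/800) = 929/1000 ≈ 0.929000
step 4 [2y] bond c/2=21/800: DF=(1967231/2000000 − 21/800·(0.988500+0.962100+0.929000))/(1+21/800) = 553/625 ≈ 0.884800
step 5 [2.5y] bond c/2=7/800: DF=(3615573/4000000 − 7/800·(0.988500+0.962100+0.929000+0.884800))/(1+7/800) = 4317/5000 ≈ 0.863400
step 6 [3y] swap r/2=709/27430: DF=(1 − 709/27430·(0.988500+0.962100+0.929000+0.884800+0.863400))/(1+709/27430) = 4291/5000 ≈ 0.858200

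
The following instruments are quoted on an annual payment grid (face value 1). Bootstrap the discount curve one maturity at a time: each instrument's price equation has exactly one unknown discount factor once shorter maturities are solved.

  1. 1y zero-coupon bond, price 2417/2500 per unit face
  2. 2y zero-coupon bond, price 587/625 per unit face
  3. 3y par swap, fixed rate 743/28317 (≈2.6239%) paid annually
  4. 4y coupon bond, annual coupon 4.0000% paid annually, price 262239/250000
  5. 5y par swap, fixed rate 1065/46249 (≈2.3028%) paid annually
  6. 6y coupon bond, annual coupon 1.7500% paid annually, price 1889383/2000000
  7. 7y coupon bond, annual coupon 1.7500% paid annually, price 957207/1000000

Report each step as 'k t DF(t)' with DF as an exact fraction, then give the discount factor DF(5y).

1 1 2417/2500
2 2 587/625
3 3 9257/10000
4 4 8997/10000
5 5 1787/2000
6 6 8489/10000
7 7 4233/5000
DF(5y) = 1787/2000 ≈ 0.893500

step 1 [1y] zero: DF = P = 2417/2500 ≈ 0.966800
step 2 [2y] zero: DF = P = 587/625 ≈ 0.939200
step 3 [3y] swap r/1=743/28317: DF=(1 − 743/28317·(0.966800+0.939200))/(1+743/28317) = 9257/10000 ≈ 0.925700
step 4 [4y] bond c/1=1/25: DF=(262239/250000 − 1/25·(0.966800+0.939200+0.925700))/(1+1/25) = 8997/10000 ≈ 0.899700
step 5 [5y] swap r/1=1065/46249: DF=(1 − 1065/46249·(0.966800+0.939200+0.925700+0.899700))/(1+1065/46249) = 1787/2000 ≈ 0.893500
step 6 [6y] bond c/1=7/400: DF=(1889383/2000000 − 7/400·(0.966800+0.939200+0.925700+0.899700+0.893500))/(1+7/400) = 8489/10000 ≈ 0.848900
step 7 [7y] bond c/1=7/400: DF=(957207/1000000 − 7/400·(0.966800+0.939200+0.925700+0.899700+0.893500+0.848900))/(1+7/400) = 4233/5000 ≈ 0.846600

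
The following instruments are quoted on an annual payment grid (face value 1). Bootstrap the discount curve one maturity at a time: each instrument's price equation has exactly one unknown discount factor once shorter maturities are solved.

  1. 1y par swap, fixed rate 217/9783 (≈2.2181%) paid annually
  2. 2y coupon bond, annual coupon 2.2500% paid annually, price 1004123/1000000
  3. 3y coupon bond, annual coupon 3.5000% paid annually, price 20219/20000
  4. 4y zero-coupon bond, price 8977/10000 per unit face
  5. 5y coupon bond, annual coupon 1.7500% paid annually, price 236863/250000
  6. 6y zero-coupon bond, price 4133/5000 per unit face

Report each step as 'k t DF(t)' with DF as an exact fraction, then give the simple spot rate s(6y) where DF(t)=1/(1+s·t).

step 1 [1y] swap r/1=217/9783: DF=(1 − 217/9783·(0))/(1+217/9783) = 9783/10000 ≈ 0.978300
step 2 [2y] bond c/1=9/400: DF=(1004123/1000000 − 9/400·(0.978300))/(1+9/400) = 1921/2000 ≈ 0.960500
step 3 [3y] bond c/1=7/200: DF=(20219/20000 − 7/200·(0.978300+0.960500))/(1+7/200) = 1139/1250 ≈ 0.911200
step 4 [4y] zero: DF = P = 8977/10000 ≈ 0.897700
step 5 [5y] bond c/1=7/400: DF=(236863/250000 − 7/400·(0.978300+0.960500+0.911200+0.897700))/(1+7/400) = 8667/10000 ≈ 0.866700
step 6 [6y] zero: DF = P = 4133/5000 ≈ 0.826600

1 1 9783/10000
2 2 1921/2000
3 3 1139/1250
4 4 8977/10000
5 5 8667/10000
6 6 4133/5000
s(6y) = (1/(4133/5000) − 1)/(6) = 289/8266 ≈ 3.4962%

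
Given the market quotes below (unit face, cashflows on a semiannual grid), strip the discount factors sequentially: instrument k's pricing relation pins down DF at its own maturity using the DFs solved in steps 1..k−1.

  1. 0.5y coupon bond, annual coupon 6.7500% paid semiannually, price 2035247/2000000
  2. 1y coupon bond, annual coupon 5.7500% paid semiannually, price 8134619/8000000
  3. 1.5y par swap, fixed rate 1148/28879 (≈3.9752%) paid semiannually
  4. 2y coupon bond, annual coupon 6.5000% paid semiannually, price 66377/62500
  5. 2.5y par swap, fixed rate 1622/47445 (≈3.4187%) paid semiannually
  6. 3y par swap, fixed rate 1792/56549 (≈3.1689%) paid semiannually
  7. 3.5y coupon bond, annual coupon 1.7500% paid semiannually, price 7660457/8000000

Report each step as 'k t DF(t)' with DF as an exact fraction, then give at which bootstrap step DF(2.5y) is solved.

1 1/2 2461/2500
2 1 9609/10000
3 3/2 4713/5000
4 2 9377/10000
5 5/2 9189/10000
6 3 569/625
7 7/2 4501/5000
DF(2.5y) is solved at step 5

step 1 [0.5y] bond c/2=27/800: DF=(2035247/2000000 − 27/800·(0))/(1+27/800) = 2461/2500 ≈ 0.984400
step 2 [1y] bond c/2=23/800: DF=(8134619/8000000 − 23/800·(0.984400))/(1+23/800) = 9609/10000 ≈ 0.960900
step 3 [1.5y] swap r/2=574/28879: DF=(1 − 574/28879·(0.984400+0.960900))/(1+574/28879) = 4713/5000 ≈ 0.942600
step 4 [2y] bond c/2=13/400: DF=(66377/62500 − 13/400·(0.984400+0.960900+0.942600))/(1+13/400) = 9377/10000 ≈ 0.937700
step 5 [2.5y] swap r/2=811/47445: DF=(1 − 811/47445·(0.984400+0.960900+0.942600+0.937700))/(1+811/47445) = 9189/10000 ≈ 0.918900
step 6 [3y] swap r/2=896/56549: DF=(1 − 896/56549·(0.984400+0.960900+0.942600+0.937700+0.918900))/(1+896/56549) = 569/625 ≈ 0.910400
step 7 [3.5y] bond c/2=7/800: DF=(7660457/8000000 − 7/800·(0.984400+0.960900+0.942600+0.937700+0.918900+0.910400))/(1+7/800) = 4501/5000 ≈ 0.900200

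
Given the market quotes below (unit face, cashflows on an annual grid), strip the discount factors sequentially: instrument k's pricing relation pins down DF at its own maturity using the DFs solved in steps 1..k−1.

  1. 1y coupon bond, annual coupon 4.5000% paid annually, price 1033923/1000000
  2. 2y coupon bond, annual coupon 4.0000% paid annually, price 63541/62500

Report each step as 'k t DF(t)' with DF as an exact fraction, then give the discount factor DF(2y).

step 1 [1y] bond c/1=9/200: DF=(1033923/1000000 − 9/200·(0))/(1+9/200) = 4947/5000 ≈ 0.989400
step 2 [2y] bond c/1=1/25: DF=(63541/62500 − 1/25·(0.989400))/(1+1/25) = 1879/2000 ≈ 0.939500

1 1 4947/5000
2 2 1879/2000
DF(2y) = 1879/2000 ≈ 0.939500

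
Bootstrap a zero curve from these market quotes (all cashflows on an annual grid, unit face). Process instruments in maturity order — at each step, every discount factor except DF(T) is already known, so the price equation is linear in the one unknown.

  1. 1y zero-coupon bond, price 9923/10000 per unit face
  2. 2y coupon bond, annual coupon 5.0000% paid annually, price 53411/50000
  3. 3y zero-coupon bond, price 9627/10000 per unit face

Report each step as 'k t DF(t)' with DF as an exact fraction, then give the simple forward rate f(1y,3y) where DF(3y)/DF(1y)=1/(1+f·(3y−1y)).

1 1 9923/10000
2 2 9701/10000
3 3 9627/10000
f(1y,3y) = ((9923/10000)/(9627/10000) − 1)/(2) = 148/9627 ≈ 1.5373%

step 1 [1y] zero: DF = P = 9923/10000 ≈ 0.992300
step 2 [2y] bond c/1=1/20: DF=(53411/50000 − 1/20·(0.992300))/(1+1/20) = 9701/10000 ≈ 0.970100
step 3 [3y] zero: DF = P = 9627/10000 ≈ 0.962700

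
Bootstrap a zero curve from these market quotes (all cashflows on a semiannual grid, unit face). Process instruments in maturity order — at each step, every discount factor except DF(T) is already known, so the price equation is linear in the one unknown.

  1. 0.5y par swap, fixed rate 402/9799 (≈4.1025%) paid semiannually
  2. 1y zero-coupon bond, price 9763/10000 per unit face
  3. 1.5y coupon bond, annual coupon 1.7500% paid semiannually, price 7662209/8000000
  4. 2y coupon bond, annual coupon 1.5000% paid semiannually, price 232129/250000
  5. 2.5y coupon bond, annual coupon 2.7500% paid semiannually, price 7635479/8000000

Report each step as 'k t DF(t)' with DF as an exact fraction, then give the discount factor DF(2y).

1 1/2 9799/10000
2 1 9763/10000
3 3/2 373/400
4 2 9001/10000
5 5/2 8901/10000
DF(2y) = 9001/10000 ≈ 0.900100

step 1 [0.5y] swap r/2=201/9799: DF=(1 − 201/9799·(0))/(1+201/9799) = 9799/10000 ≈ 0.979900
step 2 [1y] zero: DF = P = 9763/10000 ≈ 0.976300
step 3 [1.5y] bond c/2=7/800: DF=(7662209/8000000 − 7/800·(0.979900+0.976300))/(1+7/800) = 373/400 ≈ 0.932500
step 4 [2y] bond c/2=3/400: DF=(232129/250000 − 3/400·(0.979900+0.976300+0.932500))/(1+3/400) = 9001/10000 ≈ 0.900100
step 5 [2.5y] bond c/2=11/800: DF=(7635479/8000000 − 11/800·(0.979900+0.976300+0.932500+0.900100))/(1+11/800) = 8901/10000 ≈ 0.890100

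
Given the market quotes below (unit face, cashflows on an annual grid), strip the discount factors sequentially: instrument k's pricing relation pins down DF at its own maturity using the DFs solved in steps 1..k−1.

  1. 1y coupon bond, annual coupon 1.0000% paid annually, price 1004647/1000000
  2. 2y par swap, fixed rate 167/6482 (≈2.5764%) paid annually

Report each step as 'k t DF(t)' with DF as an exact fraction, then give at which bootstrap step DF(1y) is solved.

1 1 9947/10000
2 2 9499/10000
DF(1y) is solved at step 1

step 1 [1y] bond c/1=1/100: DF=(1004647/1000000 − 1/100·(0))/(1+1/100) = 9947/10000 ≈ 0.994700
step 2 [2y] swap r/1=167/6482: DF=(1 − 167/6482·(0.994700))/(1+167/6482) = 9499/10000 ≈ 0.949900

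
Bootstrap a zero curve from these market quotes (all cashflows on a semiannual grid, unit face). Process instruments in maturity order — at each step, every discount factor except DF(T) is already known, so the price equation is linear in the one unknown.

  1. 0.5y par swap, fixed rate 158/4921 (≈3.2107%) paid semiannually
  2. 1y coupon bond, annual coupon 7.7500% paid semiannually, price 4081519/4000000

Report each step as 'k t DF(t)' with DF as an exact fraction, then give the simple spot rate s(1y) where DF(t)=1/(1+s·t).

1 1/2 4921/5000
2 1 591/625
s(1y) = (1/(591/625) − 1)/(1) = 34/591 ≈ 5.7530%

step 1 [0.5y] swap r/2=79/4921: DF=(1 − 79/4921·(0))/(1+79/4921) = 4921/5000 ≈ 0.984200
step 2 [1y] bond c/2=31/800: DF=(4081519/4000000 − 31/800·(0.984200))/(1+31/800) = 591/625 ≈ 0.945600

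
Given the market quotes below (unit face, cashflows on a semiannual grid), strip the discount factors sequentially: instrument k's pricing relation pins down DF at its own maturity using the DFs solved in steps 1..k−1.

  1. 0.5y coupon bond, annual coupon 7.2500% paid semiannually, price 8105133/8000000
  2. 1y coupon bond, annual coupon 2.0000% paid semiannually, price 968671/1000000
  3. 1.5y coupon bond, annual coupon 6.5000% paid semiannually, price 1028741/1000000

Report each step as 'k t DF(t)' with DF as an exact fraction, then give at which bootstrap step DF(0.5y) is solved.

step 1 [0.5y] bond c/2=29/800: DF=(8105133/8000000 − 29/800·(0))/(1+29/800) = 9777/10000 ≈ 0.977700
step 2 [1y] bond c/2=1/100: DF=(968671/1000000 − 1/100·(0.977700))/(1+1/100) = 4747/5000 ≈ 0.949400
step 3 [1.5y] bond c/2=13/400: DF=(1028741/1000000 − 13/400·(0.977700+0.949400))/(1+13/400) = 9357/10000 ≈ 0.935700

1 1/2 9777/10000
2 1 4747/5000
3 3/2 9357/10000
DF(0.5y) is solved at step 1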